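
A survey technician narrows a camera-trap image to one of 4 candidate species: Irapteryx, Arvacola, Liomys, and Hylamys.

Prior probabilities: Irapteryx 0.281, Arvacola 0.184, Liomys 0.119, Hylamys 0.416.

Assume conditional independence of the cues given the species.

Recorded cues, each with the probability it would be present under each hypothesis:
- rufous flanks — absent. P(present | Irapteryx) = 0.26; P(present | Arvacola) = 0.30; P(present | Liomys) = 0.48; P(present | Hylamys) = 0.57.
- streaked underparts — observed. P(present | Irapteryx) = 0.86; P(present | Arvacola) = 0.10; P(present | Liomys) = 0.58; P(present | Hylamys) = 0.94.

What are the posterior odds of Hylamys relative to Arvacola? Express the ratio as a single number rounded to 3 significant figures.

13.1

Posterior odds equal prior odds times the likelihood ratio; only the two competing hypotheses matter (using 1 − P(present | H) for each absent cue).
  Hylamys: 0.416 × (1 − 0.57) × 0.94 = 0.16815
  Arvacola: 0.184 × (1 − 0.30) × 0.10 = 0.01288
Posterior odds = 0.16815 / 0.01288 ≈ 13.1.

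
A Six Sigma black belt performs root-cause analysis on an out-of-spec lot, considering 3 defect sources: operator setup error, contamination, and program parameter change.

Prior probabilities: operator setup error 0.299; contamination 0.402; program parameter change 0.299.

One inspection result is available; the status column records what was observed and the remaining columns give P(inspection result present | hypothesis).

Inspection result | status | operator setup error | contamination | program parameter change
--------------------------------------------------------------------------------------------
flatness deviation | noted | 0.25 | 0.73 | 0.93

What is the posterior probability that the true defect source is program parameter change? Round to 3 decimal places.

Multiply each prior by the likelihood of the inspection result:
  operator setup error: 0.299 × 0.25 = 0.07475
  contamination: 0.402 × 0.73 = 0.29346
  program parameter change: 0.299 × 0.93 = 0.27807
Marginal likelihood of the evidence = 0.64628.
P(program parameter change | evidence) = 0.27807 / 0.64628 ≈ 0.430.

0.430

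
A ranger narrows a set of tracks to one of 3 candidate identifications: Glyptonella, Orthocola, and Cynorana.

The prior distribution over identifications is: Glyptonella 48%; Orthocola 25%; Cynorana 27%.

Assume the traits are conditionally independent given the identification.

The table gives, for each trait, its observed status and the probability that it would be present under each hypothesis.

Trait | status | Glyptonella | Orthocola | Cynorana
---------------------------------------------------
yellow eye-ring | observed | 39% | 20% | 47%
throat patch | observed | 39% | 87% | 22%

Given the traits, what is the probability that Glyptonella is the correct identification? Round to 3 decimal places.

0.506

For each hypothesis, the unnormalized posterior weight is prior × product of the trait likelihoods:
  Glyptonella: 0.48 × 0.39 × 0.39 = 0.073008
  Orthocola: 0.25 × 0.20 × 0.87 = 0.0435
  Cynorana: 0.27 × 0.47 × 0.22 = 0.027918
Marginal likelihood of the evidence = 0.14443.
P(Glyptonella | evidence) = 0.073008 / 0.14443 ≈ 0.506.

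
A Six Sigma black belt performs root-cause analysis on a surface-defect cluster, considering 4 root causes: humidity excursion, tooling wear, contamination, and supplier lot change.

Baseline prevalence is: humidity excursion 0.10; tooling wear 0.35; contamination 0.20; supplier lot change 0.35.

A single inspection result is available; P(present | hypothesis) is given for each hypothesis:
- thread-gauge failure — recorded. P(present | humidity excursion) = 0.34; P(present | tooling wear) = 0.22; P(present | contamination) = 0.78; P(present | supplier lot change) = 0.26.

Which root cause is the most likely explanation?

contamination

For each hypothesis, the unnormalized posterior weight is prior × likelihood:
  humidity excursion: 0.10 × 0.34 = 0.034
  tooling wear: 0.35 × 0.22 = 0.077
  contamination: 0.20 × 0.78 = 0.156
  supplier lot change: 0.35 × 0.26 = 0.091
Marginal likelihood of the evidence = 0.358.
P(humidity excursion | evidence) ≈ 0.034 / 0.358 ≈ 0.095
P(tooling wear | evidence) ≈ 0.077 / 0.358 ≈ 0.215
P(contamination | evidence) ≈ 0.156 / 0.358 ≈ 0.436
P(supplier lot change | evidence) ≈ 0.091 / 0.358 ≈ 0.254
The largest is 0.436, so contamination is most probable.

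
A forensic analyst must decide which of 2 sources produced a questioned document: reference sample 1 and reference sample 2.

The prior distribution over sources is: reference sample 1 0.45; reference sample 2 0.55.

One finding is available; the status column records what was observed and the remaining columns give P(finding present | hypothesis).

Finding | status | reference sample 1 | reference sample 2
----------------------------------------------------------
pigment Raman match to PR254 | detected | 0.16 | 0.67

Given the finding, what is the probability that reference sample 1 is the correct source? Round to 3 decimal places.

0.163

Multiply each prior by the likelihood of the finding:
  reference sample 1: 0.45 × 0.16 = 0.072
  reference sample 2: 0.55 × 0.67 = 0.3685
The unnormalized weights sum to 0.4405.
P(reference sample 1 | evidence) = 0.072 / 0.4405 ≈ 0.163.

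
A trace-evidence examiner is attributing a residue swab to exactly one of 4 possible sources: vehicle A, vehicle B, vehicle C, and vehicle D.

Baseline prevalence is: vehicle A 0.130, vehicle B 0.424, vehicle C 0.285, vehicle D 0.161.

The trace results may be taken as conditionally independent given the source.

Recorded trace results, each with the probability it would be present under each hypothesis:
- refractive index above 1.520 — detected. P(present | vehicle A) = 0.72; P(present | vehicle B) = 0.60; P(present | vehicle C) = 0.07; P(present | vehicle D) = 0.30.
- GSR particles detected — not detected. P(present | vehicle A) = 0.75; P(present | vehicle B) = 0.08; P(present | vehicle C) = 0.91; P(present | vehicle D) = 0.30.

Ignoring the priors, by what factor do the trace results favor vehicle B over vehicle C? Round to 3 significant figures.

87.6

Take the product of per-trace result likelihoods under each hypothesis (using 1 − P(present | H) for each absent trace result), then divide.
  vehicle B: 0.60 × (1 − 0.08) = 0.552
  vehicle C: 0.07 × (1 − 0.91) = 0.0063
Bayes factor = 0.552 / 0.0063 ≈ 87.6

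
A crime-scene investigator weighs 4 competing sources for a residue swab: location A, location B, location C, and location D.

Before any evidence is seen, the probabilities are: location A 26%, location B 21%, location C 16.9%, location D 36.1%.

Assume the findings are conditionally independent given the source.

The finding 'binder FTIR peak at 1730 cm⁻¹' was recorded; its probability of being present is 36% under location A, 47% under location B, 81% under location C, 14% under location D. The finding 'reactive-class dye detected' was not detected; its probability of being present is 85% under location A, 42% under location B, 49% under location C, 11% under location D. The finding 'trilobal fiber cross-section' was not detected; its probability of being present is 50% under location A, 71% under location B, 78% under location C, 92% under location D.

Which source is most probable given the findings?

location B

For each hypothesis, the unnormalized posterior weight is prior × product of the finding likelihoods (using 1 − P(present | H) for each absent finding):
  location A: 0.260 × 0.36 × (1 − 0.85) × (1 − 0.50) = 0.00702
  location B: 0.210 × 0.47 × (1 − 0.42) × (1 − 0.71) = 0.016601
  location C: 0.169 × 0.81 × (1 − 0.49) × (1 − 0.78) = 0.015359
  location D: 0.361 × 0.14 × (1 − 0.11) × (1 − 0.92) = 0.0035984
The unnormalized weights sum to 0.042579.
P(location A | evidence) ≈ 0.00702 / 0.042579 ≈ 0.165
P(location B | evidence) ≈ 0.016601 / 0.042579 ≈ 0.390
P(location C | evidence) ≈ 0.015359 / 0.042579 ≈ 0.361
P(location D | evidence) ≈ 0.0035984 / 0.042579 ≈ 0.085
The largest is 0.390, so location B is most probable.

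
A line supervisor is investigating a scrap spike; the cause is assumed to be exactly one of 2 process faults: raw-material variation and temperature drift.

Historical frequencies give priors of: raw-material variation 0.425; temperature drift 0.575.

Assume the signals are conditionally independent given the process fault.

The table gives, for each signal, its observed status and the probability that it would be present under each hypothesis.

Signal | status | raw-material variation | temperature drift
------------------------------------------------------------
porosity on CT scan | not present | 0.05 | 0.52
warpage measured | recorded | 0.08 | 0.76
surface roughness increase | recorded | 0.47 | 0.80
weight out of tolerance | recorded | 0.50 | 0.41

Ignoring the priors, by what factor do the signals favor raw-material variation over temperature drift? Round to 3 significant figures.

0.149

Take the product of per-signal likelihoods under each hypothesis (using 1 − P(present | H) for each absent signal), then divide.
  raw-material variation: (1 − 0.05) × 0.08 × 0.47 × 0.50 = 0.01786
  temperature drift: (1 − 0.52) × 0.76 × 0.80 × 0.41 = 0.11965
Bayes factor = 0.01786 / 0.11965 ≈ 0.149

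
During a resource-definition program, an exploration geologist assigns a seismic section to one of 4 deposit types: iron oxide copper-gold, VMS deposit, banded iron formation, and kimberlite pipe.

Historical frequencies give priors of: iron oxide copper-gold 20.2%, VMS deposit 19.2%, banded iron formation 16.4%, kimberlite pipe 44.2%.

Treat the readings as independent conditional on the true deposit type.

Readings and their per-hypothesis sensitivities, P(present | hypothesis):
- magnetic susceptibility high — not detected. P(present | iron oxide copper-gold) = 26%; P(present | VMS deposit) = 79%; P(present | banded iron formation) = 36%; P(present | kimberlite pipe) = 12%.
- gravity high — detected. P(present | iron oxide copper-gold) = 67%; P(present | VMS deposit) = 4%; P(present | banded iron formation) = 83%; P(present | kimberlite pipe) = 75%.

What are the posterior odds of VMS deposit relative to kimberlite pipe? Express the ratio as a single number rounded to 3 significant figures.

The normalizing constant cancels in an odds ratio, so compute prior × likelihood for the two hypotheses only (using 1 − P(present | H) for each absent reading):
  VMS deposit: 0.192 × (1 − 0.79) × 0.04 = 0.0016128
  kimberlite pipe: 0.442 × (1 − 0.12) × 0.75 = 0.29172
Odds(VMS deposit : kimberlite pipe) = 0.0016128 / 0.29172 ≈ 0.00553.

0.00553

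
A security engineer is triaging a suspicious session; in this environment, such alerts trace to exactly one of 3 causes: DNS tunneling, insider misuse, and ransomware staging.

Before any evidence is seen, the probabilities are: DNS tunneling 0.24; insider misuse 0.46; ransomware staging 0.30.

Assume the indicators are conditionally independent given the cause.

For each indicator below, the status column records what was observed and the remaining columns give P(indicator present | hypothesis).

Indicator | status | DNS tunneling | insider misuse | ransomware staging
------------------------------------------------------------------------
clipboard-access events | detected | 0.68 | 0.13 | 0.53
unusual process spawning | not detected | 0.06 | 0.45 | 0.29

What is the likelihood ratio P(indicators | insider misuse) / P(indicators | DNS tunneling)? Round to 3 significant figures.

Joint likelihood of the indicator pattern under each hypothesis (using 1 − P(present | H) for each absent indicator):
  insider misuse: 0.13 × (1 − 0.45) = 0.0715
  DNS tunneling: 0.68 × (1 − 0.06) = 0.6392
Bayes factor = 0.0715 / 0.6392 ≈ 0.112

0.112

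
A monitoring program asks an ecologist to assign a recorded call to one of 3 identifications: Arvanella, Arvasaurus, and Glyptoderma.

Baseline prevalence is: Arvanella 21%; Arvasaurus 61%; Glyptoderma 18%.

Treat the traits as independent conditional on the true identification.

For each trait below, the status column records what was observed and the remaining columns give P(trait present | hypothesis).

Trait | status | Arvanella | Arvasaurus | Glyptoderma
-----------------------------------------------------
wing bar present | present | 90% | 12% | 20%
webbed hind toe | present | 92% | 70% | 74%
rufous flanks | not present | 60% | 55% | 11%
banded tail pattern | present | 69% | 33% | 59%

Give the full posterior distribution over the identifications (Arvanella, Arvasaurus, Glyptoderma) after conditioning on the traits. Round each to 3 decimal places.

0.690, 0.109, 0.201

By Bayes' rule with conditional independence, the unnormalized weight for each hypothesis is prior × ∏ likelihoods (using 1 − P(present | H) for each absent trait):
  Arvanella: 0.21 × 0.90 × 0.92 × (1 − 0.60) × 0.69 = 0.047991
  Arvasaurus: 0.61 × 0.12 × 0.70 × (1 − 0.55) × 0.33 = 0.0076091
  Glyptoderma: 0.18 × 0.20 × 0.74 × (1 − 0.11) × 0.59 = 0.013989
Marginal likelihood of the evidence = 0.069589.
P(Arvanella | evidence) = 0.047991 / 0.069589 ≈ 0.690
P(Arvasaurus | evidence) = 0.0076091 / 0.069589 ≈ 0.109
P(Glyptoderma | evidence) = 0.013989 / 0.069589 ≈ 0.201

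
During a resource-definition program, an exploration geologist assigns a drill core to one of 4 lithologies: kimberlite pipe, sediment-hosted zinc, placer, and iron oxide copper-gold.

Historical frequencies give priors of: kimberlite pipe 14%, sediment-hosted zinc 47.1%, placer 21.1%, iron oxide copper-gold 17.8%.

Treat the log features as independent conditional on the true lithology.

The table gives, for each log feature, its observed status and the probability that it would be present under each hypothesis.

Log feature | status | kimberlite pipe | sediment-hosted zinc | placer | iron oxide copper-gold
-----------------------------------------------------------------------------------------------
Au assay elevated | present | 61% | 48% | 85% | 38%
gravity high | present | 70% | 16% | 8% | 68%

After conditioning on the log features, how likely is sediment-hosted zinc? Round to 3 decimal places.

For each hypothesis, the unnormalized posterior weight is prior × product of the log feature likelihoods:
  kimberlite pipe: 0.140 × 0.61 × 0.70 = 0.05978
  sediment-hosted zinc: 0.471 × 0.48 × 0.16 = 0.036173
  placer: 0.211 × 0.85 × 0.08 = 0.014348
  iron oxide copper-gold: 0.178 × 0.38 × 0.68 = 0.045995
Normalizing constant Z = 0.05978 + 0.036173 + 0.014348 + 0.045995 = 0.1563.
P(sediment-hosted zinc | evidence) = 0.036173 / 0.1563 ≈ 0.231.

0.231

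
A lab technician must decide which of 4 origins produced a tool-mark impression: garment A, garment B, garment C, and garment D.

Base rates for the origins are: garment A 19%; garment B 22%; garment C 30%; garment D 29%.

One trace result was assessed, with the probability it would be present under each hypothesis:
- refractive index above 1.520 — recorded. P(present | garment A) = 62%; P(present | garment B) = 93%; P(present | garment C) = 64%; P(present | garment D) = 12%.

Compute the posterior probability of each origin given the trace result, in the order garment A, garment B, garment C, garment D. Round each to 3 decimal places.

0.214, 0.373, 0.350, 0.063

For each hypothesis, the unnormalized posterior weight is prior × likelihood:
  garment A: 0.19 × 0.62 = 0.1178
  garment B: 0.22 × 0.93 = 0.2046
  garment C: 0.30 × 0.64 = 0.192
  garment D: 0.29 × 0.12 = 0.0348
Normalizing constant Z = 0.1178 + 0.2046 + 0.192 + 0.0348 = 0.5492.
P(garment A | evidence) = 0.1178 / 0.5492 ≈ 0.214
P(garment B | evidence) = 0.2046 / 0.5492 ≈ 0.373
P(garment C | evidence) = 0.192 / 0.5492 ≈ 0.350
P(garment D | evidence) = 0.0348 / 0.5492 ≈ 0.063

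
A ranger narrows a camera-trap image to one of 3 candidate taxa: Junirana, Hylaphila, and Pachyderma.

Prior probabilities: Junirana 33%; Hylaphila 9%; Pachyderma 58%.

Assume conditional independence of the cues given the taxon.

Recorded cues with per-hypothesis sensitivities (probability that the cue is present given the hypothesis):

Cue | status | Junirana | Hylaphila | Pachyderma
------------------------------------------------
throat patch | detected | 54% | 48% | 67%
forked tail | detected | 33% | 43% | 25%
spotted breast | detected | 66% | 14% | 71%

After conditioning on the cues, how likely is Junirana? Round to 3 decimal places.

0.352

For each hypothesis, the unnormalized posterior weight is prior × product of the cue likelihoods:
  Junirana: 0.33 × 0.54 × 0.33 × 0.66 = 0.038812
  Hylaphila: 0.09 × 0.48 × 0.43 × 0.14 = 0.0026006
  Pachyderma: 0.58 × 0.67 × 0.25 × 0.71 = 0.068976
Normalizing constant Z = 0.038812 + 0.0026006 + 0.068976 = 0.11039.
P(Junirana | evidence) = 0.038812 / 0.11039 ≈ 0.352.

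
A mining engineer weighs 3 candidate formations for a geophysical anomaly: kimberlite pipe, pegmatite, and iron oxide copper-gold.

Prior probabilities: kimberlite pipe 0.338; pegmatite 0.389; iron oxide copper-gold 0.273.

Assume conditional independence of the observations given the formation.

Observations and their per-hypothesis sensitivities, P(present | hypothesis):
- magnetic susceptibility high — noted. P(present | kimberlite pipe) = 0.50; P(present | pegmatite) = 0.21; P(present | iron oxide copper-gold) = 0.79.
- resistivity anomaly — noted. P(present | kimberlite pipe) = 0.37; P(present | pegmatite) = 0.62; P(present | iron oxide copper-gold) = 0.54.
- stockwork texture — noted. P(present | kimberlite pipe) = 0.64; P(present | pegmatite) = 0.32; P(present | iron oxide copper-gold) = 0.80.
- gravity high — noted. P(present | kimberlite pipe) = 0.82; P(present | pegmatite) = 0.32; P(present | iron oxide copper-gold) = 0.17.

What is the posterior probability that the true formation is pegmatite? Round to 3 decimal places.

0.096

By Bayes' rule with conditional independence, the unnormalized weight for each hypothesis is prior × ∏ likelihoods:
  kimberlite pipe: 0.338 × 0.50 × 0.37 × 0.64 × 0.82 = 0.032816
  pegmatite: 0.389 × 0.21 × 0.62 × 0.32 × 0.32 = 0.0051863
  iron oxide copper-gold: 0.273 × 0.79 × 0.54 × 0.80 × 0.17 = 0.015839
Normalizing constant Z = 0.032816 + 0.0051863 + 0.015839 = 0.053841.
P(pegmatite | evidence) = 0.0051863 / 0.053841 ≈ 0.096.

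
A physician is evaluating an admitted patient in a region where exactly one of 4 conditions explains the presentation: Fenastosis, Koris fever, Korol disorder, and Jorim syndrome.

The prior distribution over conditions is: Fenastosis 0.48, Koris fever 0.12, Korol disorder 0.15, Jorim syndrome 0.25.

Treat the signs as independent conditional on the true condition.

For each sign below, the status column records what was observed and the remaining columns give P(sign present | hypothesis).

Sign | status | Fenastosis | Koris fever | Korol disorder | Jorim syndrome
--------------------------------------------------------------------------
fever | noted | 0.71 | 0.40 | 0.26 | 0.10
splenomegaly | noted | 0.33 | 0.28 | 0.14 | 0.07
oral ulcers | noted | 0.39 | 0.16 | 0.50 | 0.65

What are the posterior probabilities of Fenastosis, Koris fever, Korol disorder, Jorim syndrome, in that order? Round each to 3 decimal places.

By Bayes' rule with conditional independence, the unnormalized weight for each hypothesis is prior × ∏ likelihoods:
  Fenastosis: 0.48 × 0.71 × 0.33 × 0.39 = 0.043861
  Koris fever: 0.12 × 0.40 × 0.28 × 0.16 = 0.0021504
  Korol disorder: 0.15 × 0.26 × 0.14 × 0.50 = 0.00273
  Jorim syndrome: 0.25 × 0.10 × 0.07 × 0.65 = 0.0011375
The unnormalized weights sum to 0.049879.
P(Fenastosis | evidence) = 0.043861 / 0.049879 ≈ 0.879
P(Koris fever | evidence) = 0.0021504 / 0.049879 ≈ 0.043
P(Korol disorder | evidence) = 0.00273 / 0.049879 ≈ 0.055
P(Jorim syndrome | evidence) = 0.0011375 / 0.049879 ≈ 0.023

0.879, 0.043, 0.055, 0.023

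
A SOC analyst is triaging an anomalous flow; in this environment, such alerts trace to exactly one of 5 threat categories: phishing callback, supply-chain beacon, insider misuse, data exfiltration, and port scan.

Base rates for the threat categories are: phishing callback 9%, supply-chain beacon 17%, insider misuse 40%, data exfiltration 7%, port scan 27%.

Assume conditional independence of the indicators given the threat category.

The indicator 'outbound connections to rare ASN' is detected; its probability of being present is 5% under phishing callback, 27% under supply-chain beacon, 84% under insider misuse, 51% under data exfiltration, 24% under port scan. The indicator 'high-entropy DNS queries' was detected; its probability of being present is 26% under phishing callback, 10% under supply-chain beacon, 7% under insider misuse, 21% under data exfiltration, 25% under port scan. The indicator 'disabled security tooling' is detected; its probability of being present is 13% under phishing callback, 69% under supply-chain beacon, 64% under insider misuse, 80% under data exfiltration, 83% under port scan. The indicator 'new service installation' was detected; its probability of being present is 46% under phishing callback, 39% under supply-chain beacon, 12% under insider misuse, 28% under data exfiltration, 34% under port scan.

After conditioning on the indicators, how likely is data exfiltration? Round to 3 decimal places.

0.179

Multiply each prior by the joint likelihood of the indicator pattern:
  phishing callback: 0.09 × 0.05 × 0.26 × 0.13 × 0.46 = 6.9966e-05
  supply-chain beacon: 0.17 × 0.27 × 0.10 × 0.69 × 0.39 = 0.0012352
  insider misuse: 0.40 × 0.84 × 0.07 × 0.64 × 0.12 = 0.0018063
  data exfiltration: 0.07 × 0.51 × 0.21 × 0.80 × 0.28 = 0.0016793
  port scan: 0.27 × 0.24 × 0.25 × 0.83 × 0.34 = 0.0045716
Marginal likelihood of the evidence = 0.0093624.
P(data exfiltration | evidence) = 0.0016793 / 0.0093624 ≈ 0.179.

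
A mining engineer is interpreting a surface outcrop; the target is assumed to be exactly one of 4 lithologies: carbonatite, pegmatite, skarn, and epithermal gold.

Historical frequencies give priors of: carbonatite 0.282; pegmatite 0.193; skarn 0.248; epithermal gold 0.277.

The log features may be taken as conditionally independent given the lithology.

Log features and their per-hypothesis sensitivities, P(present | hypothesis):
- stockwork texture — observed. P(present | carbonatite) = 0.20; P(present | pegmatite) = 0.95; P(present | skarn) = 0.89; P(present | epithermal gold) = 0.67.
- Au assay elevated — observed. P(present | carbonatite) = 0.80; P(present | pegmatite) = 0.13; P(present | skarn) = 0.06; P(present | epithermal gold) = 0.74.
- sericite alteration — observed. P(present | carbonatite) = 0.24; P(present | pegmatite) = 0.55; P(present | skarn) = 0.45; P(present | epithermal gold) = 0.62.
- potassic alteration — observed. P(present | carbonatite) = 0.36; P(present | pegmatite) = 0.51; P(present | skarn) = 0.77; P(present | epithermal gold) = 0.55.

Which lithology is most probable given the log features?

epithermal gold

For each hypothesis, the unnormalized posterior weight is prior × product of the log feature likelihoods:
  carbonatite: 0.282 × 0.20 × 0.80 × 0.24 × 0.36 = 0.0038984
  pegmatite: 0.193 × 0.95 × 0.13 × 0.55 × 0.51 = 0.0066859
  skarn: 0.248 × 0.89 × 0.06 × 0.45 × 0.77 = 0.0045888
  epithermal gold: 0.277 × 0.67 × 0.74 × 0.62 × 0.55 = 0.046832
Normalizing constant Z = 0.0038984 + 0.0066859 + 0.0045888 + 0.046832 = 0.062005.
P(carbonatite | evidence) ≈ 0.0038984 / 0.062005 ≈ 0.063
P(pegmatite | evidence) ≈ 0.0066859 / 0.062005 ≈ 0.108
P(skarn | evidence) ≈ 0.0045888 / 0.062005 ≈ 0.074
P(epithermal gold | evidence) ≈ 0.046832 / 0.062005 ≈ 0.755
The largest is 0.755, so epithermal gold is most probable.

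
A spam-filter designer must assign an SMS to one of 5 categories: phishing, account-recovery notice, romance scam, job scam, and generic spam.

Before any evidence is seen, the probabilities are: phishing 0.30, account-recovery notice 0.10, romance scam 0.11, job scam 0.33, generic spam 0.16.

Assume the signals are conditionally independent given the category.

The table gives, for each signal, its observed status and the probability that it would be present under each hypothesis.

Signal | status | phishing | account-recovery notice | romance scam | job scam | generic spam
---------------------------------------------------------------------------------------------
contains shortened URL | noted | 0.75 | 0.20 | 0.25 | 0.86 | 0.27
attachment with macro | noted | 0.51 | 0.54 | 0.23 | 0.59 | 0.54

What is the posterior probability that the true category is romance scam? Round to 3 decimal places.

0.020

By Bayes' rule with conditional independence, the unnormalized weight for each hypothesis is prior × ∏ likelihoods:
  phishing: 0.30 × 0.75 × 0.51 = 0.11475
  account-recovery notice: 0.10 × 0.20 × 0.54 = 0.0108
  romance scam: 0.11 × 0.25 × 0.23 = 0.006325
  job scam: 0.33 × 0.86 × 0.59 = 0.16744
  generic spam: 0.16 × 0.27 × 0.54 = 0.023328
The unnormalized weights sum to 0.32264.
P(romance scam | evidence) = 0.006325 / 0.32264 ≈ 0.020.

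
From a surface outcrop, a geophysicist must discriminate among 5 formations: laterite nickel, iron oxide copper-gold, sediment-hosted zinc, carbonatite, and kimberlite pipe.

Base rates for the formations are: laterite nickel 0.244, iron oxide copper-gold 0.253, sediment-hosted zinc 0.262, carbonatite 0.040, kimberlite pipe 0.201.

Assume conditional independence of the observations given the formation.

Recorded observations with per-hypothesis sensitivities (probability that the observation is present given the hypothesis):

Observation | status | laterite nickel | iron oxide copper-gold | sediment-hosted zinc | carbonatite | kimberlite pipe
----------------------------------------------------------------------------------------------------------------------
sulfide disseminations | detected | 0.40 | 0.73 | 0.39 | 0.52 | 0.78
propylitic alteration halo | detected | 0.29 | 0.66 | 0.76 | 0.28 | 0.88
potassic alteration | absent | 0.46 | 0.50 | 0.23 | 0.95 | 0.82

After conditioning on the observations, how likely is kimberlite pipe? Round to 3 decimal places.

0.154

Multiply each prior by the joint likelihood of the evidence pattern (using 1 − P(present | H) for each absent observation):
  laterite nickel: 0.244 × 0.40 × 0.29 × (1 − 0.46) = 0.015284
  iron oxide copper-gold: 0.253 × 0.73 × 0.66 × (1 − 0.50) = 0.060948
  sediment-hosted zinc: 0.262 × 0.39 × 0.76 × (1 − 0.23) = 0.059796
  carbonatite: 0.040 × 0.52 × 0.28 × (1 − 0.95) = 0.0002912
  kimberlite pipe: 0.201 × 0.78 × 0.88 × (1 − 0.82) = 0.024834
Marginal likelihood of the evidence = 0.16115.
P(kimberlite pipe | evidence) = 0.024834 / 0.16115 ≈ 0.154.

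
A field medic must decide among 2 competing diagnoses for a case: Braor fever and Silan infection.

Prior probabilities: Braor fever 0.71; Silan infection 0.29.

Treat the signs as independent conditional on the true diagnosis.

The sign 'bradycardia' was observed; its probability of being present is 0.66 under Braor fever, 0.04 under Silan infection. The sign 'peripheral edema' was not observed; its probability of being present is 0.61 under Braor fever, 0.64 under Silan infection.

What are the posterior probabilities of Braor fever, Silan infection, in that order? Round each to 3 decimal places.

0.978, 0.022

For each hypothesis, the unnormalized posterior weight is prior × product of the sign likelihoods (using 1 − P(present | H) for each absent sign):
  Braor fever: 0.71 × 0.66 × (1 − 0.61) = 0.18275
  Silan infection: 0.29 × 0.04 × (1 − 0.64) = 0.004176
The unnormalized weights sum to 0.18693.
P(Braor fever | evidence) = 0.18275 / 0.18693 ≈ 0.978
P(Silan infection | evidence) = 0.004176 / 0.18693 ≈ 0.022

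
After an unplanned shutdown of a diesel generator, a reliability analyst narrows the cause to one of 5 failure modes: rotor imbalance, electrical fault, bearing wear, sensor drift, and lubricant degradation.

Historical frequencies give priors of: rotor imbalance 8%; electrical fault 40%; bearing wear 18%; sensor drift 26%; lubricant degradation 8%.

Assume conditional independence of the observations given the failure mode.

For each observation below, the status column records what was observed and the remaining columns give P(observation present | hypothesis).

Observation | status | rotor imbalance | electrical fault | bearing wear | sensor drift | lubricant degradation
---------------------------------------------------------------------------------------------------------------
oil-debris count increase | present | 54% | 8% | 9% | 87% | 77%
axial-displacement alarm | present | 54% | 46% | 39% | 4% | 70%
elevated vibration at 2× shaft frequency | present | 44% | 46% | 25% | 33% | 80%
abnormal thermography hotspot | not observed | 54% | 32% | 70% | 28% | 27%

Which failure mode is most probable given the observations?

Multiply each prior by the joint likelihood of the evidence pattern (using 1 − P(present | H) for each absent observation):
  rotor imbalance: 0.08 × 0.54 × 0.54 × 0.44 × (1 − 0.54) = 0.0047216
  electrical fault: 0.40 × 0.08 × 0.46 × 0.46 × (1 − 0.32) = 0.0046044
  bearing wear: 0.18 × 0.09 × 0.39 × 0.25 × (1 − 0.70) = 0.00047385
  sensor drift: 0.26 × 0.87 × 0.04 × 0.33 × (1 − 0.28) = 0.0021498
  lubricant degradation: 0.08 × 0.77 × 0.70 × 0.80 × (1 − 0.27) = 0.025182
The unnormalized weights sum to 0.037132.
P(rotor imbalance | evidence) ≈ 0.0047216 / 0.037132 ≈ 0.127
P(electrical fault | evidence) ≈ 0.0046044 / 0.037132 ≈ 0.124
P(bearing wear | evidence) ≈ 0.00047385 / 0.037132 ≈ 0.013
P(sensor drift | evidence) ≈ 0.0021498 / 0.037132 ≈ 0.058
P(lubricant degradation | evidence) ≈ 0.025182 / 0.037132 ≈ 0.678
The largest is 0.678, so lubricant degradation is most probable.

lubricant degradation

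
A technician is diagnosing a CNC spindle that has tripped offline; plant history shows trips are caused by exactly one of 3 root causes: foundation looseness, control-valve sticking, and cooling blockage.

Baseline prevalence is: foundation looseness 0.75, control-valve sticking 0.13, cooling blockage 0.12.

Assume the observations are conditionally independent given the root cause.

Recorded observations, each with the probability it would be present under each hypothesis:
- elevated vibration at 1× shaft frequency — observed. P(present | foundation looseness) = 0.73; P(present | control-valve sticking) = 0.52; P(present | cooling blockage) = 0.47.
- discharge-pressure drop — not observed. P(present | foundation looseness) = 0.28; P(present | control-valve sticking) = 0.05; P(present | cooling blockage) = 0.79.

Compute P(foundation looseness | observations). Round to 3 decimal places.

0.838

By Bayes' rule with conditional independence, the unnormalized weight for each hypothesis is prior × ∏ likelihoods (using 1 − P(present | H) for each absent observation):
  foundation looseness: 0.75 × 0.73 × (1 − 0.28) = 0.3942
  control-valve sticking: 0.13 × 0.52 × (1 − 0.05) = 0.06422
  cooling blockage: 0.12 × 0.47 × (1 − 0.79) = 0.011844
The unnormalized weights sum to 0.47026.
P(foundation looseness | evidence) = 0.3942 / 0.47026 ≈ 0.838.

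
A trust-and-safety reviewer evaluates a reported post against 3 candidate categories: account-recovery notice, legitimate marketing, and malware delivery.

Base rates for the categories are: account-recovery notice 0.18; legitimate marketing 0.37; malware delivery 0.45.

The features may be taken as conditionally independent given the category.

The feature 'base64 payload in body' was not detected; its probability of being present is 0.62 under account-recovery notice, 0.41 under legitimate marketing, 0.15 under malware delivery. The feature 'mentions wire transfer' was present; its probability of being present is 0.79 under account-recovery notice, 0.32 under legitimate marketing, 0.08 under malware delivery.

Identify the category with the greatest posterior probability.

By Bayes' rule with conditional independence, the unnormalized weight for each hypothesis is prior × ∏ likelihoods (using 1 − P(present | H) for each absent feature):
  account-recovery notice: 0.18 × (1 − 0.62) × 0.79 = 0.054036
  legitimate marketing: 0.37 × (1 − 0.41) × 0.32 = 0.069856
  malware delivery: 0.45 × (1 − 0.15) × 0.08 = 0.0306
Normalizing constant Z = 0.054036 + 0.069856 + 0.0306 = 0.15449.
P(account-recovery notice | evidence) ≈ 0.054036 / 0.15449 ≈ 0.350
P(legitimate marketing | evidence) ≈ 0.069856 / 0.15449 ≈ 0.452
P(malware delivery | evidence) ≈ 0.0306 / 0.15449 ≈ 0.198
The largest is 0.452, so legitimate marketing is most probable.

legitimate marketing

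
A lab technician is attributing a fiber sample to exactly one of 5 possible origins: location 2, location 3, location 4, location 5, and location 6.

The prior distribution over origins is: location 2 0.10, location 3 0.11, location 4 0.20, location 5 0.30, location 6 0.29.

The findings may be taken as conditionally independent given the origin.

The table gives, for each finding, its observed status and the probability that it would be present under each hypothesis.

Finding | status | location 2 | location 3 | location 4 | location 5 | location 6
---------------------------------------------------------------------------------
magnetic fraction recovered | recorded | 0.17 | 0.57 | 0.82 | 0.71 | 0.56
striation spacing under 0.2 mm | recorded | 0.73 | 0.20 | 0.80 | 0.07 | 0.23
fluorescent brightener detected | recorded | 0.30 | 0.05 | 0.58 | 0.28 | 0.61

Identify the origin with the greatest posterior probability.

location 4

Multiply each prior by the joint likelihood of the evidence pattern:
  location 2: 0.10 × 0.17 × 0.73 × 0.30 = 0.003723
  location 3: 0.11 × 0.57 × 0.20 × 0.05 = 0.000627
  location 4: 0.20 × 0.82 × 0.80 × 0.58 = 0.076096
  location 5: 0.30 × 0.71 × 0.07 × 0.28 = 0.0041748
  location 6: 0.29 × 0.56 × 0.23 × 0.61 = 0.022785
Normalizing constant Z = 0.003723 + 0.000627 + 0.076096 + 0.0041748 + 0.022785 = 0.10741.
P(location 2 | evidence) ≈ 0.003723 / 0.10741 ≈ 0.035
P(location 3 | evidence) ≈ 0.000627 / 0.10741 ≈ 0.006
P(location 4 | evidence) ≈ 0.076096 / 0.10741 ≈ 0.708
P(location 5 | evidence) ≈ 0.0041748 / 0.10741 ≈ 0.039
P(location 6 | evidence) ≈ 0.022785 / 0.10741 ≈ 0.212
The largest is 0.708, so location 4 is most probable.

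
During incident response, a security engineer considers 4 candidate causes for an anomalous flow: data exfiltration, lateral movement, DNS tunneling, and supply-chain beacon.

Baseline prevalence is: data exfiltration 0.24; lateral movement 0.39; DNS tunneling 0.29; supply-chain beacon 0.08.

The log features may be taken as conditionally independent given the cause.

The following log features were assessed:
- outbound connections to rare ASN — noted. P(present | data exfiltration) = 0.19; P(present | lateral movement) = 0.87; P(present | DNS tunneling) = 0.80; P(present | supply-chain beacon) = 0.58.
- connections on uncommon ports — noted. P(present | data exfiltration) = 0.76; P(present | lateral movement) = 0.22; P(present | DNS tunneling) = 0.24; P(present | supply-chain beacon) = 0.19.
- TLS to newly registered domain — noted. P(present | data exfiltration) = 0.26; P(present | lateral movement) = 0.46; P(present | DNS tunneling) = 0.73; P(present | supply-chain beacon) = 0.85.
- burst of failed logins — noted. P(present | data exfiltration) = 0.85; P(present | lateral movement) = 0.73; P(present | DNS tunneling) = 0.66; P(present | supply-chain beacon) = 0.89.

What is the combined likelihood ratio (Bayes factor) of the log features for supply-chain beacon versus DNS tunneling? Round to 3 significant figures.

The Bayes factor is the ratio of the joint likelihoods of the log feature pattern under the two hypotheses.
  supply-chain beacon: 0.58 × 0.19 × 0.85 × 0.89 = 0.083366
  DNS tunneling: 0.80 × 0.24 × 0.73 × 0.66 = 0.092506
Bayes factor = 0.083366 / 0.092506 ≈ 0.901

0.901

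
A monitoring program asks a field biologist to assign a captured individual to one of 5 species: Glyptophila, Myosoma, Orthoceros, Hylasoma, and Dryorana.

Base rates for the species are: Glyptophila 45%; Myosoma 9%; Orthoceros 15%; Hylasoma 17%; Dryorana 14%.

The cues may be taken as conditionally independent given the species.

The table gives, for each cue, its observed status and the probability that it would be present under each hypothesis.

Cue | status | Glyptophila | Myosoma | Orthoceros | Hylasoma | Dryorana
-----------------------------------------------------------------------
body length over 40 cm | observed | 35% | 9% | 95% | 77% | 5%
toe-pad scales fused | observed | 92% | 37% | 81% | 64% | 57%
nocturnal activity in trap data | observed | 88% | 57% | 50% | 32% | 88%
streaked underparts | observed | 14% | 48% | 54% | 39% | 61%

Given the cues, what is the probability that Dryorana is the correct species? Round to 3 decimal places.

By Bayes' rule with conditional independence, the unnormalized weight for each hypothesis is prior × ∏ likelihoods:
  Glyptophila: 0.45 × 0.35 × 0.92 × 0.88 × 0.14 = 0.017852
  Myosoma: 0.09 × 0.09 × 0.37 × 0.57 × 0.48 = 0.00081998
  Orthoceros: 0.15 × 0.95 × 0.81 × 0.50 × 0.54 = 0.031165
  Hylasoma: 0.17 × 0.77 × 0.64 × 0.32 × 0.39 = 0.010455
  Dryorana: 0.14 × 0.05 × 0.57 × 0.88 × 0.61 = 0.0021418
Normalizing constant Z = 0.017852 + 0.00081998 + 0.031165 + 0.010455 + 0.0021418 = 0.062433.
P(Dryorana | evidence) = 0.0021418 / 0.062433 ≈ 0.034.

0.034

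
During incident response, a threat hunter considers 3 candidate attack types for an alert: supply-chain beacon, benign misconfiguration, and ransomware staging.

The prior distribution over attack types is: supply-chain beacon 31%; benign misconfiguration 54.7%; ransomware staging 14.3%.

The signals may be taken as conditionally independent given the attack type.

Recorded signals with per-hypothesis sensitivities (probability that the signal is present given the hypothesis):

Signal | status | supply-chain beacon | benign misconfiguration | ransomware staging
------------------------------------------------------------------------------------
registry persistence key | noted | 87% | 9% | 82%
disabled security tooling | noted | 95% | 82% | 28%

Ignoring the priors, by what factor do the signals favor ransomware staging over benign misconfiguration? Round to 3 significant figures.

Take the product of per-signal likelihoods under each hypothesis, then divide.
  ransomware staging: 0.82 × 0.28 = 0.2296
  benign misconfiguration: 0.09 × 0.82 = 0.0738
Bayes factor = 0.2296 / 0.0738 ≈ 3.11

3.11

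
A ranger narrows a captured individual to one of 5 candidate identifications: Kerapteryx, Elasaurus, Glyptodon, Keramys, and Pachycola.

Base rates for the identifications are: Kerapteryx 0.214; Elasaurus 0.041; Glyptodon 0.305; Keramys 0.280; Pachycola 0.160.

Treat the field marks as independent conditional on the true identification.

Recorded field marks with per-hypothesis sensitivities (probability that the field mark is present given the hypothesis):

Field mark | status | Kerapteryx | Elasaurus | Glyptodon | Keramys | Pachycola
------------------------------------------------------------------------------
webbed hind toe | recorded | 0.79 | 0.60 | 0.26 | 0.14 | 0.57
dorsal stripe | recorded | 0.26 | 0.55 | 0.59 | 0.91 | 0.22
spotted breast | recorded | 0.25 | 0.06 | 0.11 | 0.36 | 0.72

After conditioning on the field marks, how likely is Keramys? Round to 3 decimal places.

0.290

For each hypothesis, the unnormalized posterior weight is prior × product of the field mark likelihoods:
  Kerapteryx: 0.214 × 0.79 × 0.26 × 0.25 = 0.010989
  Elasaurus: 0.041 × 0.60 × 0.55 × 0.06 = 0.0008118
  Glyptodon: 0.305 × 0.26 × 0.59 × 0.11 = 0.0051466
  Keramys: 0.280 × 0.14 × 0.91 × 0.36 = 0.012842
  Pachycola: 0.160 × 0.57 × 0.22 × 0.72 = 0.014446
The unnormalized weights sum to 0.044235.
P(Keramys | evidence) = 0.012842 / 0.044235 ≈ 0.290.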